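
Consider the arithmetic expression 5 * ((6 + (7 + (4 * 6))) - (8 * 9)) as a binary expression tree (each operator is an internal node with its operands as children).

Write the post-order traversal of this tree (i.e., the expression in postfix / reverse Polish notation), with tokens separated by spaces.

5 6 7 4 6 * + + 8 9 * - *

Post-order on an expression tree gives postfix notation: for each operator, emit left operand, right operand, then the operator.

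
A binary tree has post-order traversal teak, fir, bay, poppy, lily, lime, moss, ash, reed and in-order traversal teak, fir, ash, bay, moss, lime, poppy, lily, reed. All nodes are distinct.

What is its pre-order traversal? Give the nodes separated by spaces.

The last element of post-order is the root; it splits in-order into left and right subtrees.
Root reed: left subtree has 8 nodes {teak, fir, ash, bay, moss, lime, poppy, lily}, right has 0 { }.
  Root ash: left subtree has 2 nodes {teak, fir}, right has 5 {bay, moss, lime, poppy, lily}.
    Root fir: left subtree has 1 node {teak}, right has 0 { }.
    Root moss: left subtree has 1 node {bay}, right has 3 {lime, poppy, lily}.
      Root lime: left subtree has 0 nodes { }, right has 2 {poppy, lily}.
        Root lily: left subtree has 1 node {poppy}, right has 0 { }.

reed ash fir teak moss bay lime lily poppy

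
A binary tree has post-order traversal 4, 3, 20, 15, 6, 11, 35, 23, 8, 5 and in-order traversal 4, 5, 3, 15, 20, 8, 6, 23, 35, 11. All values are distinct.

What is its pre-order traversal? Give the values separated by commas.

The last element of post-order is the root; it splits in-order into left and right subtrees.
Root 5: left subtree has 1 node {4}, right has 8 {3, 15, 20, 8, 6, 23, 35, 11}.
  Root 8: left subtree has 3 nodes {3, 15, 20}, right has 4 {6, 23, 35, 11}.
    Root 15: left subtree has 1 node {3}, right has 1 {20}.
    Root 23: left subtree has 1 node {6}, right has 2 {35, 11}.
      Root 35: left subtree has 0 nodes { }, right has 1 {11}.

5, 4, 8, 15, 3, 20, 23, 6, 35, 11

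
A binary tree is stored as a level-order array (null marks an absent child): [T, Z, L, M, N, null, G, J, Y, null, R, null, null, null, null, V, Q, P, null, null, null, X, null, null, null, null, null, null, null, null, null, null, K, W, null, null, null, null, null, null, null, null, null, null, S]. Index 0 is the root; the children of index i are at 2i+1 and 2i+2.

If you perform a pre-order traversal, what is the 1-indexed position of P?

10

Pre-order visits the node, then its left subtree, then its right subtree.
Visit T.
At T: go left to Z.
  Visit Z.
  At Z: go left to M.
    Visit M.
    At M: go left to J.
      Visit J.
      At J: go left to V.
        Visit V.
        At V: no left child.
        At V: go right to K.
          K is a leaf — visit K.
      At J: go right to Q.
        Visit Q.
        At Q: go left to W.
          W is a leaf — visit W.
        At Q: no right child.
    At M: go right to Y.
      Visit Y.
      At Y: go left to P.
        P is a leaf — visit P.
      At Y: no right child.
  At Z: go right to N.
    Visit N.
    At N: no left child.
    At N: go right to R.
      Visit R.
      At R: go left to X.
        Visit X.
        At X: no left child.
        At X: go right to S.
          S is a leaf — visit S.
      At R: no right child.
At T: go right to L.
  Visit L.
  At L: no left child.
  At L: go right to G.
    G is a leaf — visit G.
Full pre-order sequence: T, Z, M, J, V, K, Q, W, Y, P, N, R, X, S, L, G.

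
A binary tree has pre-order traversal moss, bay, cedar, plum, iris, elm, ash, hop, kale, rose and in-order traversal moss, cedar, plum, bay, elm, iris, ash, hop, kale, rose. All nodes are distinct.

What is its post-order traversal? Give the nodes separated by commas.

The first element of pre-order is the root; it splits in-order into left and right subtrees.
Root moss: left subtree has 0 nodes { }, right has 9 {cedar, plum, bay, elm, iris, ash, hop, kale, rose}.
  Root bay: left subtree has 2 nodes {cedar, plum}, right has 6 {elm, iris, ash, hop, kale, rose}.
    Root cedar: left subtree has 0 nodes { }, right has 1 {plum}.
    Root iris: left subtree has 1 node {elm}, right has 4 {ash, hop, kale, rose}.
      Root ash: left subtree has 0 nodes { }, right has 3 {hop, kale, rose}.
        Root hop: left subtree has 0 nodes { }, right has 2 {kale, rose}.
          Root kale: left subtree has 0 nodes { }, right has 1 {rose}.

plum, cedar, elm, rose, kale, hop, ash, iris, bay, moss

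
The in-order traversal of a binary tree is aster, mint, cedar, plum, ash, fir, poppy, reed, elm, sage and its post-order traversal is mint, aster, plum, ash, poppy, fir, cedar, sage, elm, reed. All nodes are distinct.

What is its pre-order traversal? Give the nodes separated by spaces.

The last element of post-order is the root; it splits in-order into left and right subtrees.
Root reed: left subtree has 7 nodes {aster, mint, cedar, plum, ash, fir, poppy}, right has 2 {elm, sage}.
  Root cedar: left subtree has 2 nodes {aster, mint}, right has 4 {plum, ash, fir, poppy}.
    Root aster: left subtree has 0 nodes { }, right has 1 {mint}.
    Root fir: left subtree has 2 nodes {plum, ash}, right has 1 {poppy}.
      Root ash: left subtree has 1 node {plum}, right has 0 { }.
  Root elm: left subtree has 0 nodes { }, right has 1 {sage}.

reed cedar aster mint fir ash plum poppy elm sage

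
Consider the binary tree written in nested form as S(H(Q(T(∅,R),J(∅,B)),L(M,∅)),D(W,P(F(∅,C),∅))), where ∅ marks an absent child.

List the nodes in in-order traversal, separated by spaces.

T R Q J B H M L S W D F C P

In-order visits the left subtree, then the node, then the right subtree.
At S: go left to H.
  At H: go left to Q.
    At Q: go left to T.
      At T: no left child.
      Visit T.
      At T: go right to R.
        R is a leaf — visit R.
    Visit Q.
    At Q: go right to J.
      At J: no left child.
      Visit J.
      At J: go right to B.
        B is a leaf — visit B.
  Visit H.
  At H: go right to L.
    At L: go left to M.
      M is a leaf — visit M.
    Visit L.
    At L: no right child.
Visit S.
At S: go right to D.
  At D: go left to W.
    W is a leaf — visit W.
  Visit D.
  At D: go right to P.
    At P: go left to F.
      At F: no left child.
      Visit F.
      At F: go right to C.
        C is a leaf — visit C.
    Visit P.
    At P: no right child.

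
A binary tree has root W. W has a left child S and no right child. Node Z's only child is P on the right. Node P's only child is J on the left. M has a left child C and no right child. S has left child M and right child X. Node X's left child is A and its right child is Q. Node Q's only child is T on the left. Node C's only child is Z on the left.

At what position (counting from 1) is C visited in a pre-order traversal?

4

Pre-order visits the node, then its left subtree, then its right subtree.
Visit W.
At W: go left to S.
  Visit S.
  At S: go left to M.
    Visit M.
    At M: go left to C.
      Visit C.
      At C: go left to Z.
        Visit Z.
        At Z: no left child.
        At Z: go right to P.
          Visit P.
          At P: go left to J.
            J is a leaf — visit J.
          At P: no right child.
      At C: no right child.
    At M: no right child.
  At S: go right to X.
    Visit X.
    At X: go left to A.
      A is a leaf — visit A.
    At X: go right to Q.
      Visit Q.
      At Q: go left to T.
        T is a leaf — visit T.
      At Q: no right child.
At W: no right child.
Full pre-order sequence: W, S, M, C, Z, P, J, X, A, Q, T.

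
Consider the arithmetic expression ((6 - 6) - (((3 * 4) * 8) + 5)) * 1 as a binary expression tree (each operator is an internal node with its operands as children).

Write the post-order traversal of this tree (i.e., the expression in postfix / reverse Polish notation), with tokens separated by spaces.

Post-order on an expression tree gives postfix notation: for each operator, emit left operand, right operand, then the operator.

6 6 - 3 4 * 8 * 5 + - 1 *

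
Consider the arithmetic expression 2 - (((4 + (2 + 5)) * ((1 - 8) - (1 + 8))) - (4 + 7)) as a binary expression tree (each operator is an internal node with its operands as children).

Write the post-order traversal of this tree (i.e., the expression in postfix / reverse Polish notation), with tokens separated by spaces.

2 4 2 5 + + 1 8 - 1 8 + - * 4 7 + - -

Post-order on an expression tree gives postfix notation: for each operator, emit left operand, right operand, then the operator.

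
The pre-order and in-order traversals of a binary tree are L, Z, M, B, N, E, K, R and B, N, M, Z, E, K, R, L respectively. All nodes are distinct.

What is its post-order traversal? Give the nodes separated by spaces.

The first element of pre-order is the root; it splits in-order into left and right subtrees.
Root L: left subtree has 7 nodes {B, N, M, Z, E, K, R}, right has 0 { }.
  Root Z: left subtree has 3 nodes {B, N, M}, right has 3 {E, K, R}.
    Root M: left subtree has 2 nodes {B, N}, right has 0 { }.
      Root B: left subtree has 0 nodes { }, right has 1 {N}.
    Root E: left subtree has 0 nodes { }, right has 2 {K, R}.
      Root K: left subtree has 0 nodes { }, right has 1 {R}.

N B M R K E Z L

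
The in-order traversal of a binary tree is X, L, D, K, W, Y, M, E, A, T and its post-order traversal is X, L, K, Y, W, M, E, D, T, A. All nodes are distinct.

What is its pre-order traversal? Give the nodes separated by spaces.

The last element of post-order is the root; it splits in-order into left and right subtrees.
Root A: left subtree has 8 nodes {X, L, D, K, W, Y, M, E}, right has 1 {T}.
  Root D: left subtree has 2 nodes {X, L}, right has 5 {K, W, Y, M, E}.
    Root L: left subtree has 1 node {X}, right has 0 { }.
    Root E: left subtree has 4 nodes {K, W, Y, M}, right has 0 { }.
      Root M: left subtree has 3 nodes {K, W, Y}, right has 0 { }.
        Root W: left subtree has 1 node {K}, right has 1 {Y}.

A D L X E M W K Y T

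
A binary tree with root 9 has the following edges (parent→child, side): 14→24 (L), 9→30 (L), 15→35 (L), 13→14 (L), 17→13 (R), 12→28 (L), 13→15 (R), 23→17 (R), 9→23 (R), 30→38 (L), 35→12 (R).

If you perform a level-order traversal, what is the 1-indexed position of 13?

6

Level-order visits nodes level by level from the root, left to right within each level.
Level 0: 9
Level 1: 30, 23
Level 2: 38, 17
Level 3: 13
Level 4: 14, 15
Level 5: 24, 35
Level 6: 12
Level 7: 28
Full level-order sequence: 9, 30, 23, 38, 17, 13, 14, 15, 24, 35, 12, 28.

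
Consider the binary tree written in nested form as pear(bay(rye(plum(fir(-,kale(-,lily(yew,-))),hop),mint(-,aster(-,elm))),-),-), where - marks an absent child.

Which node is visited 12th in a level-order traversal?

yew

Level-order visits nodes level by level from the root, left to right within each level.
Level 0: pear
Level 1: bay
Level 2: rye
Level 3: plum, mint
Level 4: fir, hop, aster
Level 5: kale, elm
Level 6: lily
Level 7: yew
Full level-order sequence: pear, bay, rye, plum, mint, fir, hop, aster, kale, elm, lily, yew.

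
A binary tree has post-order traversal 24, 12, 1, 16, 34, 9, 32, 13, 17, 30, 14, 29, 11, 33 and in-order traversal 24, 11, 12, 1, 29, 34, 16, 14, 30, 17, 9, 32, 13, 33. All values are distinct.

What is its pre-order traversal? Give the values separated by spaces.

33 11 24 29 1 12 14 34 16 30 17 13 32 9

The last element of post-order is the root; it splits in-order into left and right subtrees.
Root 33: left subtree has 13 nodes {24, 11, 12, 1, 29, 34, 16, 14, 30, 17, 9, 32, 13}, right has 0 { }.
  Root 11: left subtree has 1 node {24}, right has 11 {12, 1, 29, 34, 16, 14, 30, 17, 9, 32, 13}.
    Root 29: left subtree has 2 nodes {12, 1}, right has 8 {34, 16, 14, 30, 17, 9, 32, 13}.
      Root 1: left subtree has 1 node {12}, right has 0 { }.
      Root 14: left subtree has 2 nodes {34, 16}, right has 5 {30, 17, 9, 32, 13}.
        Root 34: left subtree has 0 nodes { }, right has 1 {16}.
        Root 30: left subtree has 0 nodes { }, right has 4 {17, 9, 32, 13}.
          Root 17: left subtree has 0 nodes { }, right has 3 {9, 32, 13}.
            Root 13: left subtree has 2 nodes {9, 32}, right has 0 { }.
              Root 32: left subtree has 1 node {9}, right has 0 { }.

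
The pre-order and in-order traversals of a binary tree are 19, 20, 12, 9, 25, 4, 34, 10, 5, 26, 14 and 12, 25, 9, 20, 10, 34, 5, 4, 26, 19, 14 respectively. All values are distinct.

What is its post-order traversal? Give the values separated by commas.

The first element of pre-order is the root; it splits in-order into left and right subtrees.
Root 19: left subtree has 9 nodes {12, 25, 9, 20, 10, 34, 5, 4, 26}, right has 1 {14}.
  Root 20: left subtree has 3 nodes {12, 25, 9}, right has 5 {10, 34, 5, 4, 26}.
    Root 12: left subtree has 0 nodes { }, right has 2 {25, 9}.
      Root 9: left subtree has 1 node {25}, right has 0 { }.
    Root 4: left subtree has 3 nodes {10, 34, 5}, right has 1 {26}.
      Root 34: left subtree has 1 node {10}, right has 1 {5}.

25, 9, 12, 10, 5, 34, 26, 4, 20, 14, 19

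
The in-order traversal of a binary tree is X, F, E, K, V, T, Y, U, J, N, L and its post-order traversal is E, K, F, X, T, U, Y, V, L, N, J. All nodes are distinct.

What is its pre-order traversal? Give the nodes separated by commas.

J, V, X, F, K, E, Y, T, U, N, L

The last element of post-order is the root; it splits in-order into left and right subtrees.
Root J: left subtree has 8 nodes {X, F, E, K, V, T, Y, U}, right has 2 {N, L}.
  Root V: left subtree has 4 nodes {X, F, E, K}, right has 3 {T, Y, U}.
    Root X: left subtree has 0 nodes { }, right has 3 {F, E, K}.
      Root F: left subtree has 0 nodes { }, right has 2 {E, K}.
        Root K: left subtree has 1 node {E}, right has 0 { }.
    Root Y: left subtree has 1 node {T}, right has 1 {U}.
  Root N: left subtree has 0 nodes { }, right has 1 {L}.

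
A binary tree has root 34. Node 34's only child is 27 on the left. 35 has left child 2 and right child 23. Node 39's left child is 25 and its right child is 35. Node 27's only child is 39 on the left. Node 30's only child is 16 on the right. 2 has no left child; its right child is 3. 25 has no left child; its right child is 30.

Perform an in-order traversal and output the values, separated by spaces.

In-order visits the left subtree, then the node, then the right subtree.
At 34: go left to 27.
  At 27: go left to 39.
    At 39: go left to 25.
      At 25: no left child.
      Visit 25.
      At 25: go right to 30.
        At 30: no left child.
        Visit 30.
        At 30: go right to 16.
          16 is a leaf — visit 16.
    Visit 39.
    At 39: go right to 35.
      At 35: go left to 2.
        At 2: no left child.
        Visit 2.
        At 2: go right to 3.
          3 is a leaf — visit 3.
      Visit 35.
      At 35: go right to 23.
        23 is a leaf — visit 23.
  Visit 27.
  At 27: no right child.
Visit 34.
At 34: no right child.

25 30 16 39 2 3 35 23 27 34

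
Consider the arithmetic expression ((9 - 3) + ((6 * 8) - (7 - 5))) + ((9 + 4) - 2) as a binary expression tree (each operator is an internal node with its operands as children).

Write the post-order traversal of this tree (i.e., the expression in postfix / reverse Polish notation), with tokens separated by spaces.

Post-order on an expression tree gives postfix notation: for each operator, emit left operand, right operand, then the operator.

9 3 - 6 8 * 7 5 - - + 9 4 + 2 - +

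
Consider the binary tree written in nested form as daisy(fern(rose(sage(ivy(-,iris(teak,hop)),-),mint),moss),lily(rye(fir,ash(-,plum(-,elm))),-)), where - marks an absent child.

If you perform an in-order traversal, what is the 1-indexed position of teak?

In-order visits the left subtree, then the node, then the right subtree.
At daisy: go left to fern.
  At fern: go left to rose.
    At rose: go left to sage.
      At sage: go left to ivy.
        At ivy: no left child.
        Visit ivy.
        At ivy: go right to iris.
          At iris: go left to teak.
            teak is a leaf — visit teak.
          Visit iris.
          At iris: go right to hop.
            hop is a leaf — visit hop.
      Visit sage.
      At sage: no right child.
    Visit rose.
    At rose: go right to mint.
      mint is a leaf — visit mint.
  Visit fern.
  At fern: go right to moss.
    moss is a leaf — visit moss.
Visit daisy.
At daisy: go right to lily.
  At lily: go left to rye.
    At rye: go left to fir.
      fir is a leaf — visit fir.
    Visit rye.
    At rye: go right to ash.
      At ash: no left child.
      Visit ash.
      At ash: go right to plum.
        At plum: no left child.
        Visit plum.
        At plum: go right to elm.
          elm is a leaf — visit elm.
  Visit lily.
  At lily: no right child.
Full in-order sequence: ivy, teak, iris, hop, sage, rose, mint, fern, moss, daisy, fir, rye, ash, plum, elm, lily.

2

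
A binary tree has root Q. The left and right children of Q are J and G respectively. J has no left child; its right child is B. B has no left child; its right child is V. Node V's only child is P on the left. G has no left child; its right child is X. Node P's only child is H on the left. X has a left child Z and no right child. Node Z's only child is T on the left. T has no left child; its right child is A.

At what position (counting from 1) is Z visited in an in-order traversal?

10

In-order visits the left subtree, then the node, then the right subtree.
At Q: go left to J.
  At J: no left child.
  Visit J.
  At J: go right to B.
    At B: no left child.
    Visit B.
    At B: go right to V.
      At V: go left to P.
        At P: go left to H.
          H is a leaf — visit H.
        Visit P.
        At P: no right child.
      Visit V.
      At V: no right child.
Visit Q.
At Q: go right to G.
  At G: no left child.
  Visit G.
  At G: go right to X.
    At X: go left to Z.
      At Z: go left to T.
        At T: no left child.
        Visit T.
        At T: go right to A.
          A is a leaf — visit A.
      Visit Z.
      At Z: no right child.
    Visit X.
    At X: no right child.
Full in-order sequence: J, B, H, P, V, Q, G, T, A, Z, X.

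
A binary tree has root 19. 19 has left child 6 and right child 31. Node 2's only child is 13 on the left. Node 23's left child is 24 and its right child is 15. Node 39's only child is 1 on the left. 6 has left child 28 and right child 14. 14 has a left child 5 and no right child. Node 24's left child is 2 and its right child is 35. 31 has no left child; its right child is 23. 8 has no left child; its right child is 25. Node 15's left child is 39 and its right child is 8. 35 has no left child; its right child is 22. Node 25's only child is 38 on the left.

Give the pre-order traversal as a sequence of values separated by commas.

Pre-order visits the node, then its left subtree, then its right subtree.
Visit 19.
At 19: go left to 6.
  Visit 6.
  At 6: go left to 28.
    28 is a leaf — visit 28.
  At 6: go right to 14.
    Visit 14.
    At 14: go left to 5.
      5 is a leaf — visit 5.
    At 14: no right child.
At 19: go right to 31.
  Visit 31.
  At 31: no left child.
  At 31: go right to 23.
    Visit 23.
    At 23: go left to 24.
      Visit 24.
      At 24: go left to 2.
        Visit 2.
        At 2: go left to 13.
          13 is a leaf — visit 13.
        At 2: no right child.
      At 24: go right to 35.
        Visit 35.
        At 35: no left child.
        At 35: go right to 22.
          22 is a leaf — visit 22.
    At 23: go right to 15.
      Visit 15.
      At 15: go left to 39.
        Visit 39.
        At 39: go left to 1.
          1 is a leaf — visit 1.
        At 39: no right child.
      At 15: go right to 8.
        Visit 8.
        At 8: no left child.
        At 8: go right to 25.
          Visit 25.
          At 25: go left to 38.
            38 is a leaf — visit 38.
          At 25: no right child.

19, 6, 28, 14, 5, 31, 23, 24, 2, 13, 35, 22, 15, 39, 1, 8, 25, 38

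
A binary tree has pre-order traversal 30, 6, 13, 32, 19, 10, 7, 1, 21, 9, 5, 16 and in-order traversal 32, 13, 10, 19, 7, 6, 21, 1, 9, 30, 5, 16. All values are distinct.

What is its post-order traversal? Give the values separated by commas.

The first element of pre-order is the root; it splits in-order into left and right subtrees.
Root 30: left subtree has 9 nodes {32, 13, 10, 19, 7, 6, 21, 1, 9}, right has 2 {5, 16}.
  Root 6: left subtree has 5 nodes {32, 13, 10, 19, 7}, right has 3 {21, 1, 9}.
    Root 13: left subtree has 1 node {32}, right has 3 {10, 19, 7}.
      Root 19: left subtree has 1 node {10}, right has 1 {7}.
    Root 1: left subtree has 1 node {21}, right has 1 {9}.
  Root 5: left subtree has 0 nodes { }, right has 1 {16}.

32, 10, 7, 19, 13, 21, 9, 1, 6, 16, 5, 30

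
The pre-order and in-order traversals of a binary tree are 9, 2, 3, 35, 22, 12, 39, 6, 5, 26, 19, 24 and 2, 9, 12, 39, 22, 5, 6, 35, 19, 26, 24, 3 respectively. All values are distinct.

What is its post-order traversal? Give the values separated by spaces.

2 39 12 5 6 22 19 24 26 35 3 9

The first element of pre-order is the root; it splits in-order into left and right subtrees.
Root 9: left subtree has 1 node {2}, right has 10 {12, 39, 22, 5, 6, 35, 19, 26, 24, 3}.
  Root 3: left subtree has 9 nodes {12, 39, 22, 5, 6, 35, 19, 26, 24}, right has 0 { }.
    Root 35: left subtree has 5 nodes {12, 39, 22, 5, 6}, right has 3 {19, 26, 24}.
      Root 22: left subtree has 2 nodes {12, 39}, right has 2 {5, 6}.
        Root 12: left subtree has 0 nodes { }, right has 1 {39}.
        Root 6: left subtree has 1 node {5}, right has 0 { }.
      Root 26: left subtree has 1 node {19}, right has 1 {24}.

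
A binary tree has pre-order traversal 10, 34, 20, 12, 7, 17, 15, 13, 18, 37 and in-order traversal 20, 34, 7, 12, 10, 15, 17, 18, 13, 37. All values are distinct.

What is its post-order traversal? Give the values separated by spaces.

The first element of pre-order is the root; it splits in-order into left and right subtrees.
Root 10: left subtree has 4 nodes {20, 34, 7, 12}, right has 5 {15, 17, 18, 13, 37}.
  Root 34: left subtree has 1 node {20}, right has 2 {7, 12}.
    Root 12: left subtree has 1 node {7}, right has 0 { }.
  Root 17: left subtree has 1 node {15}, right has 3 {18, 13, 37}.
    Root 13: left subtree has 1 node {18}, right has 1 {37}.

20 7 12 34 15 18 37 13 17 10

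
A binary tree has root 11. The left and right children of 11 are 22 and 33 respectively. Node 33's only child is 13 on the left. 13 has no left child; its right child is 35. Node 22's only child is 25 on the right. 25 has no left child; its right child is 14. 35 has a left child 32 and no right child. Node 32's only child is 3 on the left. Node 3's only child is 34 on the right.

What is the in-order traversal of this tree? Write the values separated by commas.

22, 25, 14, 11, 13, 3, 34, 32, 35, 33

In-order visits the left subtree, then the node, then the right subtree.
At 11: go left to 22.
  At 22: no left child.
  Visit 22.
  At 22: go right to 25.
    At 25: no left child.
    Visit 25.
    At 25: go right to 14.
      14 is a leaf — visit 14.
Visit 11.
At 11: go right to 33.
  At 33: go left to 13.
    At 13: no left child.
    Visit 13.
    At 13: go right to 35.
      At 35: go left to 32.
        At 32: go left to 3.
          At 3: no left child.
          Visit 3.
          At 3: go right to 34.
            34 is a leaf — visit 34.
        Visit 32.
        At 32: no right child.
      Visit 35.
      At 35: no right child.
  Visit 33.
  At 33: no right child.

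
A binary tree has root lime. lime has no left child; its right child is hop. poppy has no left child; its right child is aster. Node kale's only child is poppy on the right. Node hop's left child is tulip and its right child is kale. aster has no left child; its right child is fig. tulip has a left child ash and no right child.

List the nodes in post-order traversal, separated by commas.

ash, tulip, fig, aster, poppy, kale, hop, lime

Post-order visits the left subtree, then the right subtree, then the node.
At lime: no left child.
At lime: go right to hop.
  At hop: go left to tulip.
    At tulip: go left to ash.
      ash is a leaf — visit ash.
    At tulip: no right child.
    Visit tulip.
  At hop: go right to kale.
    At kale: no left child.
    At kale: go right to poppy.
      At poppy: no left child.
      At poppy: go right to aster.
        At aster: no left child.
        At aster: go right to fig.
          fig is a leaf — visit fig.
        Visit aster.
      Visit poppy.
    Visit kale.
  Visit hop.
Visit lime.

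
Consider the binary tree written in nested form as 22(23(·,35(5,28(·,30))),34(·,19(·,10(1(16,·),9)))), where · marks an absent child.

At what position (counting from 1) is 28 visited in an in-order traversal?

In-order visits the left subtree, then the node, then the right subtree.
At 22: go left to 23.
  At 23: no left child.
  Visit 23.
  At 23: go right to 35.
    At 35: go left to 5.
      5 is a leaf — visit 5.
    Visit 35.
    At 35: go right to 28.
      At 28: no left child.
      Visit 28.
      At 28: go right to 30.
        30 is a leaf — visit 30.
Visit 22.
At 22: go right to 34.
  At 34: no left child.
  Visit 34.
  At 34: go right to 19.
    At 19: no left child.
    Visit 19.
    At 19: go right to 10.
      At 10: go left to 1.
        At 1: go left to 16.
          16 is a leaf — visit 16.
        Visit 1.
        At 1: no right child.
      Visit 10.
      At 10: go right to 9.
        9 is a leaf — visit 9.
Full in-order sequence: 23, 5, 35, 28, 30, 22, 34, 19, 16, 1, 10, 9.

4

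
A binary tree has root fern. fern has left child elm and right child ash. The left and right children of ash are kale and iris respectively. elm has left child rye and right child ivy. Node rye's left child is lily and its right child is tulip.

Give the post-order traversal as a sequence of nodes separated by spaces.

lily tulip rye ivy elm kale iris ash fern

Post-order visits the left subtree, then the right subtree, then the node.
At fern: go left to elm.
  At elm: go left to rye.
    At rye: go left to lily.
      lily is a leaf — visit lily.
    At rye: go right to tulip.
      tulip is a leaf — visit tulip.
    Visit rye.
  At elm: go right to ivy.
    ivy is a leaf — visit ivy.
  Visit elm.
At fern: go right to ash.
  At ash: go left to kale.
    kale is a leaf — visit kale.
  At ash: go right to iris.
    iris is a leaf — visit iris.
  Visit ash.
Visit fern.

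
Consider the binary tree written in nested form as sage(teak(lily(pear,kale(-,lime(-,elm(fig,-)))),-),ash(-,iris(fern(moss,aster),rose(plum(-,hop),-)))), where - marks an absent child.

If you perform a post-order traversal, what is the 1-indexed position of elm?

Post-order visits the left subtree, then the right subtree, then the node.
At sage: go left to teak.
  At teak: go left to lily.
    At lily: go left to pear.
      pear is a leaf — visit pear.
    At lily: go right to kale.
      At kale: no left child.
      At kale: go right to lime.
        At lime: no left child.
        At lime: go right to elm.
          At elm: go left to fig.
            fig is a leaf — visit fig.
          At elm: no right child.
          Visit elm.
        Visit lime.
      Visit kale.
    Visit lily.
  At teak: no right child.
  Visit teak.
At sage: go right to ash.
  At ash: no left child.
  At ash: go right to iris.
    At iris: go left to fern.
      At fern: go left to moss.
        moss is a leaf — visit moss.
      At fern: go right to aster.
        aster is a leaf — visit aster.
      Visit fern.
    At iris: go right to rose.
      At rose: go left to plum.
        At plum: no left child.
        At plum: go right to hop.
          hop is a leaf — visit hop.
        Visit plum.
      At rose: no right child.
      Visit rose.
    Visit iris.
  Visit ash.
Visit sage.
Full post-order sequence: pear, fig, elm, lime, kale, lily, teak, moss, aster, fern, hop, plum, rose, iris, ash, sage.

3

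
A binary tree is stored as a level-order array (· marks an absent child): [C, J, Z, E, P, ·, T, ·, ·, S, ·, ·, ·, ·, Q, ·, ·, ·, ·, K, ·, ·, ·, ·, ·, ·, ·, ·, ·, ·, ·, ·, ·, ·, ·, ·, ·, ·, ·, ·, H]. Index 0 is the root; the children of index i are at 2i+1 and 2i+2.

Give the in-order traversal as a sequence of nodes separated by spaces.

In-order visits the left subtree, then the node, then the right subtree.
At C: go left to J.
  At J: go left to E.
    E is a leaf — visit E.
  Visit J.
  At J: go right to P.
    At P: go left to S.
      At S: go left to K.
        At K: no left child.
        Visit K.
        At K: go right to H.
          H is a leaf — visit H.
      Visit S.
      At S: no right child.
    Visit P.
    At P: no right child.
Visit C.
At C: go right to Z.
  At Z: no left child.
  Visit Z.
  At Z: go right to T.
    At T: no left child.
    Visit T.
    At T: go right to Q.
      Q is a leaf — visit Q.

E J K H S P C Z T Q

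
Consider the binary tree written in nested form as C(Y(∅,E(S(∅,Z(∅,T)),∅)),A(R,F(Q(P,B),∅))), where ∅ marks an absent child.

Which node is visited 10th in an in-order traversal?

In-order visits the left subtree, then the node, then the right subtree.
At C: go left to Y.
  At Y: no left child.
  Visit Y.
  At Y: go right to E.
    At E: go left to S.
      At S: no left child.
      Visit S.
      At S: go right to Z.
        At Z: no left child.
        Visit Z.
        At Z: go right to T.
          T is a leaf — visit T.
    Visit E.
    At E: no right child.
Visit C.
At C: go right to A.
  At A: go left to R.
    R is a leaf — visit R.
  Visit A.
  At A: go right to F.
    At F: go left to Q.
      At Q: go left to P.
        P is a leaf — visit P.
      Visit Q.
      At Q: go right to B.
        B is a leaf — visit B.
    Visit F.
    At F: no right child.
Full in-order sequence: Y, S, Z, T, E, C, R, A, P, Q, B, F.

Q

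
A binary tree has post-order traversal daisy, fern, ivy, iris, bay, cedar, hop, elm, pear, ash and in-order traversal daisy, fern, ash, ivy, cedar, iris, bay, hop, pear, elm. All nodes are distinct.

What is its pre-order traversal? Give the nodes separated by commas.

ash, fern, daisy, pear, hop, cedar, ivy, bay, iris, elm

The last element of post-order is the root; it splits in-order into left and right subtrees.
Root ash: left subtree has 2 nodes {daisy, fern}, right has 7 {ivy, cedar, iris, bay, hop, pear, elm}.
  Root fern: left subtree has 1 node {daisy}, right has 0 { }.
  Root pear: left subtree has 5 nodes {ivy, cedar, iris, bay, hop}, right has 1 {elm}.
    Root hop: left subtree has 4 nodes {ivy, cedar, iris, bay}, right has 0 { }.
      Root cedar: left subtree has 1 node {ivy}, right has 2 {iris, bay}.
        Root bay: left subtree has 1 node {iris}, right has 0 { }.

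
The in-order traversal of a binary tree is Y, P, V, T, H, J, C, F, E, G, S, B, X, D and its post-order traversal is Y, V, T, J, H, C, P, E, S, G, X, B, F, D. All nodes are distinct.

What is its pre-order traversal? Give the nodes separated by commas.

D, F, P, Y, C, H, T, V, J, B, G, E, S, X

The last element of post-order is the root; it splits in-order into left and right subtrees.
Root D: left subtree has 13 nodes {Y, P, V, T, H, J, C, F, E, G, S, B, X}, right has 0 { }.
  Root F: left subtree has 7 nodes {Y, P, V, T, H, J, C}, right has 5 {E, G, S, B, X}.
    Root P: left subtree has 1 node {Y}, right has 5 {V, T, H, J, C}.
      Root C: left subtree has 4 nodes {V, T, H, J}, right has 0 { }.
        Root H: left subtree has 2 nodes {V, T}, right has 1 {J}.
          Root T: left subtree has 1 node {V}, right has 0 { }.
    Root B: left subtree has 3 nodes {E, G, S}, right has 1 {X}.
      Root G: left subtree has 1 node {E}, right has 1 {S}.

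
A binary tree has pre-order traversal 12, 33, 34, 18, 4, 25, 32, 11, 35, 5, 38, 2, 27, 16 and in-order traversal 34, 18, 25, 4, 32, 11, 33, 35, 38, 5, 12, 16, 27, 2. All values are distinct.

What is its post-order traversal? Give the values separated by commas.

25, 11, 32, 4, 18, 34, 38, 5, 35, 33, 16, 27, 2, 12

The first element of pre-order is the root; it splits in-order into left and right subtrees.
Root 12: left subtree has 10 nodes {34, 18, 25, 4, 32, 11, 33, 35, 38, 5}, right has 3 {16, 27, 2}.
  Root 33: left subtree has 6 nodes {34, 18, 25, 4, 32, 11}, right has 3 {35, 38, 5}.
    Root 34: left subtree has 0 nodes { }, right has 5 {18, 25, 4, 32, 11}.
      Root 18: left subtree has 0 nodes { }, right has 4 {25, 4, 32, 11}.
        Root 4: left subtree has 1 node {25}, right has 2 {32, 11}.
          Root 32: left subtree has 0 nodes { }, right has 1 {11}.
    Root 35: left subtree has 0 nodes { }, right has 2 {38, 5}.
      Root 5: left subtree has 1 node {38}, right has 0 { }.
  Root 2: left subtree has 2 nodes {16, 27}, right has 0 { }.
    Root 27: left subtree has 1 node {16}, right has 0 { }.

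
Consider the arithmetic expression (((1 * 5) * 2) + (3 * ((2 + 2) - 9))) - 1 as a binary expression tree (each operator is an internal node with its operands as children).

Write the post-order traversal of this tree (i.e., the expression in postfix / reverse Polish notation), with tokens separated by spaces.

1 5 * 2 * 3 2 2 + 9 - * + 1 -

Post-order on an expression tree gives postfix notation: for each operator, emit left operand, right operand, then the operator.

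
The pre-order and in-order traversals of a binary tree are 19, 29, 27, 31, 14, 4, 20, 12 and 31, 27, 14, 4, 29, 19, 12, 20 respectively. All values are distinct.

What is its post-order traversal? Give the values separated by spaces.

The first element of pre-order is the root; it splits in-order into left and right subtrees.
Root 19: left subtree has 5 nodes {31, 27, 14, 4, 29}, right has 2 {12, 20}.
  Root 29: left subtree has 4 nodes {31, 27, 14, 4}, right has 0 { }.
    Root 27: left subtree has 1 node {31}, right has 2 {14, 4}.
      Root 14: left subtree has 0 nodes { }, right has 1 {4}.
  Root 20: left subtree has 1 node {12}, right has 0 { }.

31 4 14 27 29 12 20 19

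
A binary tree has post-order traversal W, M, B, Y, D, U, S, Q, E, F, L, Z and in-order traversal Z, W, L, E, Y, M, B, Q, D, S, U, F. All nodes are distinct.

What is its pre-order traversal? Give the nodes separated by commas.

The last element of post-order is the root; it splits in-order into left and right subtrees.
Root Z: left subtree has 0 nodes { }, right has 11 {W, L, E, Y, M, B, Q, D, S, U, F}.
  Root L: left subtree has 1 node {W}, right has 9 {E, Y, M, B, Q, D, S, U, F}.
    Root F: left subtree has 8 nodes {E, Y, M, B, Q, D, S, U}, right has 0 { }.
      Root E: left subtree has 0 nodes { }, right has 7 {Y, M, B, Q, D, S, U}.
        Root Q: left subtree has 3 nodes {Y, M, B}, right has 3 {D, S, U}.
          Root Y: left subtree has 0 nodes { }, right has 2 {M, B}.
            Root B: left subtree has 1 node {M}, right has 0 { }.
          Root S: left subtree has 1 node {D}, right has 1 {U}.

Z, L, W, F, E, Q, Y, B, M, S, D, U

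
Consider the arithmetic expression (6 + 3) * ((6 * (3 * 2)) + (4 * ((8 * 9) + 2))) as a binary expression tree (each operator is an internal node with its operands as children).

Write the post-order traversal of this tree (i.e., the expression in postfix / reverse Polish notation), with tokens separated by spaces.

Post-order on an expression tree gives postfix notation: for each operator, emit left operand, right operand, then the operator.

6 3 + 6 3 2 * * 4 8 9 * 2 + * + *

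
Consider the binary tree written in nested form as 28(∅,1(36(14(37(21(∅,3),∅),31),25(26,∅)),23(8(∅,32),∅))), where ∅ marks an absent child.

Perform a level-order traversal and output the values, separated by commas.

28, 1, 36, 23, 14, 25, 8, 37, 31, 26, 32, 21, 3

Level-order visits nodes level by level from the root, left to right within each level.
Level 0: 28
Level 1: 1
Level 2: 36, 23
Level 3: 14, 25, 8
Level 4: 37, 31, 26, 32
Level 5: 21
Level 6: 3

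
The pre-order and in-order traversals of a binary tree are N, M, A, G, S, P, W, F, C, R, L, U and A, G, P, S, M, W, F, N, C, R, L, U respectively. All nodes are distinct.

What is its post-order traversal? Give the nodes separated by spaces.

The first element of pre-order is the root; it splits in-order into left and right subtrees.
Root N: left subtree has 7 nodes {A, G, P, S, M, W, F}, right has 4 {C, R, L, U}.
  Root M: left subtree has 4 nodes {A, G, P, S}, right has 2 {W, F}.
    Root A: left subtree has 0 nodes { }, right has 3 {G, P, S}.
      Root G: left subtree has 0 nodes { }, right has 2 {P, S}.
        Root S: left subtree has 1 node {P}, right has 0 { }.
    Root W: left subtree has 0 nodes { }, right has 1 {F}.
  Root C: left subtree has 0 nodes { }, right has 3 {R, L, U}.
    Root R: left subtree has 0 nodes { }, right has 2 {L, U}.
      Root L: left subtree has 0 nodes { }, right has 1 {U}.

P S G A F W M U L R C N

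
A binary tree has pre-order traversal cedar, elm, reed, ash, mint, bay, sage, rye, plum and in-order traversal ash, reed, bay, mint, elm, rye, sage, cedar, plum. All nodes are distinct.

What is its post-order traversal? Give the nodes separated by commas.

ash, bay, mint, reed, rye, sage, elm, plum, cedar

The first element of pre-order is the root; it splits in-order into left and right subtrees.
Root cedar: left subtree has 7 nodes {ash, reed, bay, mint, elm, rye, sage}, right has 1 {plum}.
  Root elm: left subtree has 4 nodes {ash, reed, bay, mint}, right has 2 {rye, sage}.
    Root reed: left subtree has 1 node {ash}, right has 2 {bay, mint}.
      Root mint: left subtree has 1 node {bay}, right has 0 { }.
    Root sage: left subtree has 1 node {rye}, right has 0 { }.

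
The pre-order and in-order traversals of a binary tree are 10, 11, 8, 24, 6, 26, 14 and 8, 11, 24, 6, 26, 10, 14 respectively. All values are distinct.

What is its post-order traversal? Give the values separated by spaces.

The first element of pre-order is the root; it splits in-order into left and right subtrees.
Root 10: left subtree has 5 nodes {8, 11, 24, 6, 26}, right has 1 {14}.
  Root 11: left subtree has 1 node {8}, right has 3 {24, 6, 26}.
    Root 24: left subtree has 0 nodes { }, right has 2 {6, 26}.
      Root 6: left subtree has 0 nodes { }, right has 1 {26}.

8 26 6 24 11 14 10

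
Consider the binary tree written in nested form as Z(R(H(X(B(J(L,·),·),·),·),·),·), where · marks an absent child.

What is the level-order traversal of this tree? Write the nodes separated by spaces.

Level-order visits nodes level by level from the root, left to right within each level.
Level 0: Z
Level 1: R
Level 2: H
Level 3: X
Level 4: B
Level 5: J
Level 6: L

Z R H X B J L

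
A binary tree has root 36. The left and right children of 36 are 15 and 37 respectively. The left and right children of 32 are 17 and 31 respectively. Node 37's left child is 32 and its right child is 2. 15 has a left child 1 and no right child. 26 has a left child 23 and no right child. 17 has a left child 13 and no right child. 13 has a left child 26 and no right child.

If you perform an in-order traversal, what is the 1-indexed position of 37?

In-order visits the left subtree, then the node, then the right subtree.
At 36: go left to 15.
  At 15: go left to 1.
    1 is a leaf — visit 1.
  Visit 15.
  At 15: no right child.
Visit 36.
At 36: go right to 37.
  At 37: go left to 32.
    At 32: go left to 17.
      At 17: go left to 13.
        At 13: go left to 26.
          At 26: go left to 23.
            23 is a leaf — visit 23.
          Visit 26.
          At 26: no right child.
        Visit 13.
        At 13: no right child.
      Visit 17.
      At 17: no right child.
    Visit 32.
    At 32: go right to 31.
      31 is a leaf — visit 31.
  Visit 37.
  At 37: go right to 2.
    2 is a leaf — visit 2.
Full in-order sequence: 1, 15, 36, 23, 26, 13, 17, 32, 31, 37, 2.

10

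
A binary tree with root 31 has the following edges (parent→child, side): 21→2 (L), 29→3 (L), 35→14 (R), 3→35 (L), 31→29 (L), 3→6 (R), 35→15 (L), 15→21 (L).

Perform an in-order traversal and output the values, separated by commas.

2, 21, 15, 35, 14, 3, 6, 29, 31

In-order visits the left subtree, then the node, then the right subtree.
At 31: go left to 29.
  At 29: go left to 3.
    At 3: go left to 35.
      At 35: go left to 15.
        At 15: go left to 21.
          At 21: go left to 2.
            2 is a leaf — visit 2.
          Visit 21.
          At 21: no right child.
        Visit 15.
        At 15: no right child.
      Visit 35.
      At 35: go right to 14.
        14 is a leaf — visit 14.
    Visit 3.
    At 3: go right to 6.
      6 is a leaf — visit 6.
  Visit 29.
  At 29: no right child.
Visit 31.
At 31: no right child.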